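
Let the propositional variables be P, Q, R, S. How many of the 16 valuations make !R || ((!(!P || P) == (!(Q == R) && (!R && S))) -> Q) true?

12

Initial set: {(!R || ((!(!P || P) == (!(Q == R) && (!R && S))) -> Q))}.
(!R || ((!(!P || P) == (!(Q == R) && (!R && S))) -> Q)): β-rule — branch into !R  //  ((!(!P || P) == (!(Q == R) && (!R && S))) -> Q).
  branch 1 (add !R):
    ○ open, literals {R=false}.
  branch 2 (add ((!(!P || P) == (!(Q == R) && (!R && S))) -> Q)):
    ((!(!P || P) == (!(Q == R) && (!R && S))) -> Q): β-rule — branch into !(!(!P || P) == (!(Q == R) && (!R && S)))  //  Q.
      branch 2.1 (add !(!(!P || P) == (!(Q == R) && (!R && S)))):
        !(!(!P || P) == (!(Q == R) && (!R && S))): β-rule — branch into !(!P || P), !(!(Q == R) && (!R && S))  //  !!(!P || P), (!(Q == R) && (!R && S)).
          branch 2.1.1 (add !(!P || P), !(!(Q == R) && (!R && S))):
            !(!P || P): α-rule — add !!P, !P.
            × closes — contains both P and !P.
          branch 2.1.2 (add !!(!P || P), (!(Q == R) && (!R && S))):
            (!(Q == R) && (!R && S)): α-rule — add !(Q == R), (!R && S).
            (!R && S): α-rule — add !R, S.
            !!(!P || P): β-rule — branch into !P  //  P.
              branch 2.1.2.1 (add !P):
                !(Q == R): β-rule — branch into Q, !R  //  !Q, R.
                  branch 2.1.2.1.1 (add Q, !R):
                    ○ open, literals {P=false, Q=true, R=false, S=true}.
                  branch 2.1.2.1.2 (add !Q, R):
                    × closes — contains both R and !R.
              branch 2.1.2.2 (add P):
                !(Q == R): β-rule — branch into Q, !R  //  !Q, R.
                  branch 2.1.2.2.1 (add Q, !R):
                    ○ open, literals {P=true, Q=true, R=false, S=true}.
                  branch 2.1.2.2.2 (add !Q, R):
                    × closes — contains both R and !R.
      branch 2.2 (add Q):
        ○ open, literals {Q=true}.
3 branches closed, 4 open.
Each open branch fixes some atoms; the unmentioned ones are free. Counting distinct full assignments: branch {R=false} (P, Q, S) contributes 8 new; branch {P=false, Q=true, R=false, S=true} (none free) contributes 0 new; branch {P=true, Q=true, R=false, S=true} (none free) contributes 0 new; branch {Q=true} (P, R, S) contributes 4 new. Total: 12.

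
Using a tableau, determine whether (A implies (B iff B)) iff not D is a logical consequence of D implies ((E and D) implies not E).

Initial set: {(D implies ((E and D) implies not E)); not ((A implies (B iff B)) iff not D)}.
(D implies ((E and D) implies not E)): β-rule — branch into not D  //  ((E and D) implies not E).
  branch 1 (add not D):
    not ((A implies (B iff B)) iff not D): β-rule — branch into (A implies (B iff B)), not not D  //  not (A implies (B iff B)), not D.
      branch 1.1 (add (A implies (B iff B)), not not D):
        × closes — contains both D and not D.
      branch 1.2 (add not (A implies (B iff B)), not D):
        not (A implies (B iff B)): α-rule — add A, not (B iff B).
        not (B iff B): β-rule — branch into B, not B  //  not B, B.
          branch 1.2.1 (add B, not B):
            × closes — contains both B and not B.
          branch 1.2.2 (add not B, B):
            × closes — contains both B and not B.
  branch 2 (add ((E and D) implies not E)):
    not ((A implies (B iff B)) iff not D): β-rule — branch into (A implies (B iff B)), not not D  //  not (A implies (B iff B)), not D.
      branch 2.1 (add (A implies (B iff B)), not not D):
        ((E and D) implies not E): β-rule — branch into not (E and D)  //  not E.
          branch 2.1.1 (add not (E and D)):
            (A implies (B iff B)): β-rule — branch into not A  //  (B iff B).
              branch 2.1.1.1 (add not A):
                not (E and D): β-rule — branch into not E  //  not D.
                  branch 2.1.1.1.1 (add not E):
                    ○ open, literals {A=0, D=1, E=0}.
                  branch 2.1.1.1.2 (add not D):
                    × closes — contains both D and not D.
              branch 2.1.1.2 (add (B iff B)):
                not (E and D): β-rule — branch into not E  //  not D.
                  branch 2.1.1.2.1 (add not E):
                    (B iff B): β-rule — branch into B, B  //  not B, not B.
                      branch 2.1.1.2.1.1 (add B, B):
                        ○ open, literals {B=1, D=1, E=0}.
                      branch 2.1.1.2.1.2 (add not B, not B):
                        ○ open, literals {B=0, D=1, E=0}.
                  branch 2.1.1.2.2 (add not D):
                    × closes — contains both D and not D.
          branch 2.1.2 (add not E):
            (A implies (B iff B)): β-rule — branch into not A  //  (B iff B).
              branch 2.1.2.1 (add not A):
                ○ open, literals {A=0, D=1, E=0}.
              branch 2.1.2.2 (add (B iff B)):
                (B iff B): β-rule — branch into B, B  //  not B, not B.
                  branch 2.1.2.2.1 (add B, B):
                    ○ open, literals {B=1, D=1, E=0}.
                  branch 2.1.2.2.2 (add not B, not B):
                    ○ open, literals {B=0, D=1, E=0}.
      branch 2.2 (add not (A implies (B iff B)), not D):
        not (A implies (B iff B)): α-rule — add A, not (B iff B).
        ((E and D) implies not E): β-rule — branch into not (E and D)  //  not E.
          branch 2.2.1 (add not (E and D)):
            not (B iff B): β-rule — branch into B, not B  //  not B, B.
              branch 2.2.1.1 (add B, not B):
                × closes — contains both B and not B.
              branch 2.2.1.2 (add not B, B):
                × closes — contains both B and not B.
          branch 2.2.2 (add not E):
            not (B iff B): β-rule — branch into B, not B  //  not B, B.
              branch 2.2.2.1 (add B, not B):
                × closes — contains both B and not B.
              branch 2.2.2.2 (add not B, B):
                × closes — contains both B and not B.
9 branches closed, 6 open.
An open branch gives a countermodel: A=0, D=1, E=0 (unmentioned atoms arbitrary); the premises hold there but the conclusion fails.

No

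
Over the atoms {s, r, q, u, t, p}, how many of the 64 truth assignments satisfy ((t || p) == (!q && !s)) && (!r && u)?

Initial set: {(((t || p) == (!q && !s)) && (!r && u))}.
(((t || p) == (!q && !s)) && (!r && u)): α-rule — add ((t || p) == (!q && !s)), (!r && u).
(!r && u): α-rule — add !r, u.
((t || p) == (!q && !s)): β-rule — branch into (t || p), (!q && !s)  //  !(t || p), !(!q && !s).
  branch 1 (add (t || p), (!q && !s)):
    (!q && !s): α-rule — add !q, !s.
    (t || p): β-rule — branch into t  //  p.
      branch 1.1 (add t):
        ○ open, literals {q=false, r=false, s=false, t=true, u=true}.
      branch 1.2 (add p):
        ○ open, literals {p=true, q=false, r=false, s=false, u=true}.
  branch 2 (add !(t || p), !(!q && !s)):
    !(t || p): α-rule — add !t, !p.
    !(!q && !s): β-rule — branch into !!q  //  !!s.
      branch 2.1 (add !!q):
        ○ open, literals {p=false, q=true, r=false, t=false, u=true}.
      branch 2.2 (add !!s):
        ○ open, literals {p=false, r=false, s=true, t=false, u=true}.
0 branches closed, 4 open.
Each open branch fixes some atoms; the unmentioned ones are free. Counting distinct full assignments: branch {q=false, r=false, s=false, t=true, u=true} (p) contributes 2 new; branch {p=true, q=false, r=false, s=false, u=true} (t) contributes 1 new; branch {p=false, q=true, r=false, t=false, u=true} (s) contributes 2 new; branch {p=false, r=false, s=true, t=false, u=true} (q) contributes 1 new. Total: 6.

6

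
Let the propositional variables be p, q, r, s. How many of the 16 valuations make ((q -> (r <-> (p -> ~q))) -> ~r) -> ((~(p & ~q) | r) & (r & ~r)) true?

6

Initial set: {T (((q -> (r <-> (p -> ~q))) -> ~r) -> ((~(p & ~q) | r) & (r & ~r)))}.
T (((q -> (r <-> (p -> ~q))) -> ~r) -> ((~(p & ~q) | r) & (r & ~r))): β-rule — branch into F ((q -> (r <-> (p -> ~q))) -> ~r)  //  T ((~(p & ~q) | r) & (r & ~r)).
  branch 1 (add F ((q -> (r <-> (p -> ~q))) -> ~r)):
    F ((q -> (r <-> (p -> ~q))) -> ~r): α-rule — add T (q -> (r <-> (p -> ~q))), F ~r.
    T (q -> (r <-> (p -> ~q))): β-rule — branch into F q  //  T (r <-> (p -> ~q)).
      branch 1.1 (add F q):
        ○ open, literals {q=F, r=T}.
      branch 1.2 (add T (r <-> (p -> ~q))):
        T (r <-> (p -> ~q)): β-rule — branch into T r, T (p -> ~q)  //  F r, F (p -> ~q).
          branch 1.2.1 (add T r, T (p -> ~q)):
            T (p -> ~q): β-rule — branch into F p  //  T ~q.
              branch 1.2.1.1 (add F p):
                ○ open, literals {p=F, r=T}.
              branch 1.2.1.2 (add T ~q):
                ○ open, literals {q=F, r=T}.
          branch 1.2.2 (add F r, F (p -> ~q)):
            × closes — contains both r and ~r.
  branch 2 (add T ((~(p & ~q) | r) & (r & ~r))):
    T ((~(p & ~q) | r) & (r & ~r)): α-rule — add T (~(p & ~q) | r), T (r & ~r).
    T (r & ~r): α-rule — add T r, T ~r.
    × closes — contains both r and ~r.
2 branches closed, 3 open.
Each open branch fixes some atoms; the unmentioned ones are free. Counting distinct full assignments: branch {q=F, r=T} (p, s) contributes 4 new; branch {p=F, r=T} (q, s) contributes 2 new; branch {q=F, r=T} (p, s) contributes 0 new. Total: 6.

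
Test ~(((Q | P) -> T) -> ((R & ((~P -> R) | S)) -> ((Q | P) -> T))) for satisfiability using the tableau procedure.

Initial set: {~(((Q | P) -> T) -> ((R & ((~P -> R) | S)) -> ((Q | P) -> T)))}.
~(((Q | P) -> T) -> ((R & ((~P -> R) | S)) -> ((Q | P) -> T))): α-rule — add ((Q | P) -> T), ~((R & ((~P -> R) | S)) -> ((Q | P) -> T)).
~((R & ((~P -> R) | S)) -> ((Q | P) -> T)): α-rule — add (R & ((~P -> R) | S)), ~((Q | P) -> T).
(R & ((~P -> R) | S)): α-rule — add R, ((~P -> R) | S).
~((Q | P) -> T): α-rule — add (Q | P), ~T.
((Q | P) -> T): β-rule — branch into ~(Q | P)  //  T.
  branch 1 (add ~(Q | P)):
    ~(Q | P): α-rule — add ~Q, ~P.
    ((~P -> R) | S): β-rule — branch into (~P -> R)  //  S.
      branch 1.1 (add (~P -> R)):
        (Q | P): β-rule — branch into Q  //  P.
          branch 1.1.1 (add Q):
            × closes — contains both Q and ~Q.
          branch 1.1.2 (add P):
            × closes — contains both P and ~P.
      branch 1.2 (add S):
        (Q | P): β-rule — branch into Q  //  P.
          branch 1.2.1 (add Q):
            × closes — contains both Q and ~Q.
          branch 1.2.2 (add P):
            × closes — contains both P and ~P.
  branch 2 (add T):
    × closes — contains both T and ~T.
All 5 branches close.
Every branch closed; the formula is unsatisfiable.

Unsatisfiable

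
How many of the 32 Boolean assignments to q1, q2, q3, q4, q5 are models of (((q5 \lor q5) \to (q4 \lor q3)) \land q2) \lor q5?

24

Initial set: {T ((((q5 \lor q5) \to (q4 \lor q3)) \land q2) \lor q5)}.
T ((((q5 \lor q5) \to (q4 \lor q3)) \land q2) \lor q5): β-rule — branch into T (((q5 \lor q5) \to (q4 \lor q3)) \land q2)  //  T q5.
  branch 1 (add T (((q5 \lor q5) \to (q4 \lor q3)) \land q2)):
    T (((q5 \lor q5) \to (q4 \lor q3)) \land q2): α-rule — add T ((q5 \lor q5) \to (q4 \lor q3)), T q2.
    T ((q5 \lor q5) \to (q4 \lor q3)): β-rule — branch into F (q5 \lor q5)  //  T (q4 \lor q3).
      branch 1.1 (add F (q5 \lor q5)):
        F (q5 \lor q5): α-rule — add F q5, F q5.
        ○ open, literals {q2=1, q5=0}.
      branch 1.2 (add T (q4 \lor q3)):
        T (q4 \lor q3): β-rule — branch into T q4  //  T q3.
          branch 1.2.1 (add T q4):
            ○ open, literals {q2=1, q4=1}.
          branch 1.2.2 (add T q3):
            ○ open, literals {q2=1, q3=1}.
  branch 2 (add T q5):
    ○ open, literals {q5=1}.
0 branches closed, 4 open.
Each open branch fixes some atoms; the unmentioned ones are free. Counting distinct full assignments: branch {q2=1, q5=0} (q1, q3, q4) contributes 8 new; branch {q2=1, q4=1} (q1, q3, q5) contributes 4 new; branch {q2=1, q3=1} (q1, q4, q5) contributes 2 new; branch {q5=1} (q1, q2, q3, q4) contributes 10 new. Total: 24.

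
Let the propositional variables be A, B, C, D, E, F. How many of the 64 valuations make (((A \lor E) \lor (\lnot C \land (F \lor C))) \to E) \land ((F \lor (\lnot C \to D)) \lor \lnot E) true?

40

Initial set: {((((A \lor E) \lor (\lnot C \land (F \lor C))) \to E) \land ((F \lor (\lnot C \to D)) \lor \lnot E))}.
((((A \lor E) \lor (\lnot C \land (F \lor C))) \to E) \land ((F \lor (\lnot C \to D)) \lor \lnot E)): α-rule — add (((A \lor E) \lor (\lnot C \land (F \lor C))) \to E), ((F \lor (\lnot C \to D)) \lor \lnot E).
(((A \lor E) \lor (\lnot C \land (F \lor C))) \to E): β-rule — branch into \lnot ((A \lor E) \lor (\lnot C \land (F \lor C)))  //  E.
  branch 1 (add \lnot ((A \lor E) \lor (\lnot C \land (F \lor C)))):
    \lnot ((A \lor E) \lor (\lnot C \land (F \lor C))): α-rule — add \lnot (A \lor E), \lnot (\lnot C \land (F \lor C)).
    \lnot (A \lor E): α-rule — add \lnot A, \lnot E.
    ((F \lor (\lnot C \to D)) \lor \lnot E): β-rule — branch into (F \lor (\lnot C \to D))  //  \lnot E.
      branch 1.1 (add (F \lor (\lnot C \to D))):
        \lnot (\lnot C \land (F \lor C)): β-rule — branch into \lnot \lnot C  //  \lnot (F \lor C).
          branch 1.1.1 (add \lnot \lnot C):
            (F \lor (\lnot C \to D)): β-rule — branch into F  //  (\lnot C \to D).
              branch 1.1.1.1 (add F):
                ○ open, literals {A=F, C=T, E=F, F=T}.
              branch 1.1.1.2 (add (\lnot C \to D)):
                (\lnot C \to D): β-rule — branch into \lnot \lnot C  //  D.
                  branch 1.1.1.2.1 (add \lnot \lnot C):
                    ○ open, literals {A=F, C=T, E=F}.
                  branch 1.1.1.2.2 (add D):
                    ○ open, literals {A=F, C=T, D=T, E=F}.
          branch 1.1.2 (add \lnot (F \lor C)):
            \lnot (F \lor C): α-rule — add \lnot F, \lnot C.
            (F \lor (\lnot C \to D)): β-rule — branch into F  //  (\lnot C \to D).
              branch 1.1.2.1 (add F):
                × closes — contains both F and \lnot F.
              branch 1.1.2.2 (add (\lnot C \to D)):
                (\lnot C \to D): β-rule — branch into \lnot \lnot C  //  D.
                  branch 1.1.2.2.1 (add \lnot \lnot C):
                    × closes — contains both C and \lnot C.
                  branch 1.1.2.2.2 (add D):
                    ○ open, literals {A=F, C=F, D=T, E=F, F=F}.
      branch 1.2 (add \lnot E):
        \lnot (\lnot C \land (F \lor C)): β-rule — branch into \lnot \lnot C  //  \lnot (F \lor C).
          branch 1.2.1 (add \lnot \lnot C):
            ○ open, literals {A=F, C=T, E=F}.
          branch 1.2.2 (add \lnot (F \lor C)):
            \lnot (F \lor C): α-rule — add \lnot F, \lnot C.
            ○ open, literals {A=F, C=F, E=F, F=F}.
  branch 2 (add E):
    ((F \lor (\lnot C \to D)) \lor \lnot E): β-rule — branch into (F \lor (\lnot C \to D))  //  \lnot E.
      branch 2.1 (add (F \lor (\lnot C \to D))):
        (F \lor (\lnot C \to D)): β-rule — branch into F  //  (\lnot C \to D).
          branch 2.1.1 (add F):
            ○ open, literals {E=T, F=T}.
          branch 2.1.2 (add (\lnot C \to D)):
            (\lnot C \to D): β-rule — branch into \lnot \lnot C  //  D.
              branch 2.1.2.1 (add \lnot \lnot C):
                ○ open, literals {C=T, E=T}.
              branch 2.1.2.2 (add D):
                ○ open, literals {D=T, E=T}.
      branch 2.2 (add \lnot E):
        × closes — contains both E and \lnot E.
3 branches closed, 9 open.
Each open branch fixes some atoms; the unmentioned ones are free. Counting distinct full assignments: branch {A=F, C=T, E=F, F=T} (B, D) contributes 4 new; branch {A=F, C=T, E=F} (B, D, F) contributes 4 new; branch {A=F, C=T, D=T, E=F} (B, F) contributes 0 new; branch {A=F, C=F, D=T, E=F, F=F} (B) contributes 2 new; branch {A=F, C=T, E=F} (B, D, F) contributes 0 new; branch {A=F, C=F, E=F, F=F} (B, D) contributes 2 new; branch {E=T, F=T} (A, B, C, D) contributes 16 new; branch {C=T, E=T} (A, B, D, F) contributes 8 new; branch {D=T, E=T} (A, B, C, F) contributes 4 new. Total: 40.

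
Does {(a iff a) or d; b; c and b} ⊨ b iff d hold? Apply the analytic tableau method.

Initial set: {((a iff a) or d); b; (c and b); not (b iff d)}.
(c and b): α-rule — add c, b.
((a iff a) or d): β-rule — branch into (a iff a)  //  d.
  branch 1 (add (a iff a)):
    not (b iff d): β-rule — branch into b, not d  //  not b, d.
      branch 1.1 (add b, not d):
        (a iff a): β-rule — branch into a, a  //  not a, not a.
          branch 1.1.1 (add a, a):
            ○ open, literals {a=T, b=T, c=T, d=F}.
          branch 1.1.2 (add not a, not a):
            ○ open, literals {a=F, b=T, c=T, d=F}.
      branch 1.2 (add not b, d):
        × closes — contains both b and not b.
  branch 2 (add d):
    not (b iff d): β-rule — branch into b, not d  //  not b, d.
      branch 2.1 (add b, not d):
        × closes — contains both d and not d.
      branch 2.2 (add not b, d):
        × closes — contains both b and not b.
3 branches closed, 2 open.
An open branch gives a countermodel: a=T, b=T, c=T, d=F (unmentioned atoms arbitrary); the premises hold there but the conclusion fails.

No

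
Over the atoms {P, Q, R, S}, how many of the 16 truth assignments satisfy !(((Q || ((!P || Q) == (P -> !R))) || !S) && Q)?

Initial set: {!(((Q || ((!P || Q) == (P -> !R))) || !S) && Q)}.
!(((Q || ((!P || Q) == (P -> !R))) || !S) && Q): β-rule — branch into !((Q || ((!P || Q) == (P -> !R))) || !S)  //  !Q.
  branch 1 (add !((Q || ((!P || Q) == (P -> !R))) || !S)):
    !((Q || ((!P || Q) == (P -> !R))) || !S): α-rule — add !(Q || ((!P || Q) == (P -> !R))), !!S.
    !(Q || ((!P || Q) == (P -> !R))): α-rule — add !Q, !((!P || Q) == (P -> !R)).
    !((!P || Q) == (P -> !R)): β-rule — branch into (!P || Q), !(P -> !R)  //  !(!P || Q), (P -> !R).
      branch 1.1 (add (!P || Q), !(P -> !R)):
        !(P -> !R): α-rule — add P, !!R.
        (!P || Q): β-rule — branch into !P  //  Q.
          branch 1.1.1 (add !P):
            × closes — contains both P and !P.
          branch 1.1.2 (add Q):
            × closes — contains both Q and !Q.
      branch 1.2 (add !(!P || Q), (P -> !R)):
        !(!P || Q): α-rule — add !!P, !Q.
        (P -> !R): β-rule — branch into !P  //  !R.
          branch 1.2.1 (add !P):
            × closes — contains both P and !P.
          branch 1.2.2 (add !R):
            ○ open, literals {P=true, Q=false, R=false, S=true}.
  branch 2 (add !Q):
    ○ open, literals {Q=false}.
3 branches closed, 2 open.
Each open branch fixes some atoms; the unmentioned ones are free. Counting distinct full assignments: branch {P=true, Q=false, R=false, S=true} (none free) contributes 1 new; branch {Q=false} (P, R, S) contributes 7 new. Total: 8.

8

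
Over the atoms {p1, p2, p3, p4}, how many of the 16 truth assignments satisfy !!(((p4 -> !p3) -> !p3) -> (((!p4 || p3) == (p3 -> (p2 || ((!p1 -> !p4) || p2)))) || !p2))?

14

Initial set: {!!(((p4 -> !p3) -> !p3) -> (((!p4 || p3) == (p3 -> (p2 || ((!p1 -> !p4) || p2)))) || !p2))}.
!!(((p4 -> !p3) -> !p3) -> (((!p4 || p3) == (p3 -> (p2 || ((!p1 -> !p4) || p2)))) || !p2)): drop double negation, giving (((p4 -> !p3) -> !p3) -> (((!p4 || p3) == (p3 -> (p2 || ((!p1 -> !p4) || p2)))) || !p2)).
(((p4 -> !p3) -> !p3) -> (((!p4 || p3) == (p3 -> (p2 || ((!p1 -> !p4) || p2)))) || !p2)): β-rule — branch into !((p4 -> !p3) -> !p3)  //  (((!p4 || p3) == (p3 -> (p2 || ((!p1 -> !p4) || p2)))) || !p2).
  branch 1 (add !((p4 -> !p3) -> !p3)):
    !((p4 -> !p3) -> !p3): α-rule — add (p4 -> !p3), !!p3.
    (p4 -> !p3): β-rule — branch into !p4  //  !p3.
      branch 1.1 (add !p4):
        ○ open, literals {p3=T, p4=F}.
      branch 1.2 (add !p3):
        × closes — contains both p3 and !p3.
  branch 2 (add (((!p4 || p3) == (p3 -> (p2 || ((!p1 -> !p4) || p2)))) || !p2)):
    (((!p4 || p3) == (p3 -> (p2 || ((!p1 -> !p4) || p2)))) || !p2): β-rule — branch into ((!p4 || p3) == (p3 -> (p2 || ((!p1 -> !p4) || p2))))  //  !p2.
      branch 2.1 (add ((!p4 || p3) == (p3 -> (p2 || ((!p1 -> !p4) || p2))))):
        ((!p4 || p3) == (p3 -> (p2 || ((!p1 -> !p4) || p2)))): β-rule — branch into (!p4 || p3), (p3 -> (p2 || ((!p1 -> !p4) || p2)))  //  !(!p4 || p3), !(p3 -> (p2 || ((!p1 -> !p4) || p2))).
          branch 2.1.1 (add (!p4 || p3), (p3 -> (p2 || ((!p1 -> !p4) || p2)))):
            (!p4 || p3): β-rule — branch into !p4  //  p3.
              branch 2.1.1.1 (add !p4):
                (p3 -> (p2 || ((!p1 -> !p4) || p2))): β-rule — branch into !p3  //  (p2 || ((!p1 -> !p4) || p2)).
                  branch 2.1.1.1.1 (add !p3):
                    ○ open, literals {p3=F, p4=F}.
                  branch 2.1.1.1.2 (add (p2 || ((!p1 -> !p4) || p2))):
                    (p2 || ((!p1 -> !p4) || p2)): β-rule — branch into p2  //  ((!p1 -> !p4) || p2).
                      branch 2.1.1.1.2.1 (add p2):
                        ○ open, literals {p2=T, p4=F}.
                      branch 2.1.1.1.2.2 (add ((!p1 -> !p4) || p2)):
                        ((!p1 -> !p4) || p2): β-rule — branch into (!p1 -> !p4)  //  p2.
                          branch 2.1.1.1.2.2.1 (add (!p1 -> !p4)):
                            (!p1 -> !p4): β-rule — branch into !!p1  //  !p4.
                              branch 2.1.1.1.2.2.1.1 (add !!p1):
                                ○ open, literals {p1=T, p4=F}.
                              branch 2.1.1.1.2.2.1.2 (add !p4):
                                ○ open, literals {p4=F}.
                          branch 2.1.1.1.2.2.2 (add p2):
                            ○ open, literals {p2=T, p4=F}.
              branch 2.1.1.2 (add p3):
                (p3 -> (p2 || ((!p1 -> !p4) || p2))): β-rule — branch into !p3  //  (p2 || ((!p1 -> !p4) || p2)).
                  branch 2.1.1.2.1 (add !p3):
                    × closes — contains both p3 and !p3.
                  branch 2.1.1.2.2 (add (p2 || ((!p1 -> !p4) || p2))):
                    (p2 || ((!p1 -> !p4) || p2)): β-rule — branch into p2  //  ((!p1 -> !p4) || p2).
                      branch 2.1.1.2.2.1 (add p2):
                        ○ open, literals {p2=T, p3=T}.
                      branch 2.1.1.2.2.2 (add ((!p1 -> !p4) || p2)):
                        ((!p1 -> !p4) || p2): β-rule — branch into (!p1 -> !p4)  //  p2.
                          branch 2.1.1.2.2.2.1 (add (!p1 -> !p4)):
                            (!p1 -> !p4): β-rule — branch into !!p1  //  !p4.
                              branch 2.1.1.2.2.2.1.1 (add !!p1):
                                ○ open, literals {p1=T, p3=T}.
                              branch 2.1.1.2.2.2.1.2 (add !p4):
                                ○ open, literals {p3=T, p4=F}.
                          branch 2.1.1.2.2.2.2 (add p2):
                            ○ open, literals {p2=T, p3=T}.
          branch 2.1.2 (add !(!p4 || p3), !(p3 -> (p2 || ((!p1 -> !p4) || p2)))):
            !(!p4 || p3): α-rule — add !!p4, !p3.
            !(p3 -> (p2 || ((!p1 -> !p4) || p2))): α-rule — add p3, !(p2 || ((!p1 -> !p4) || p2)).
            × closes — contains both p3 and !p3.
      branch 2.2 (add !p2):
        ○ open, literals {p2=F}.
3 branches closed, 11 open.
Each open branch fixes some atoms; the unmentioned ones are free. Counting distinct full assignments: branch {p3=T, p4=F} (p1, p2) contributes 4 new; branch {p3=F, p4=F} (p1, p2) contributes 4 new; branch {p2=T, p4=F} (p1, p3) contributes 0 new; branch {p1=T, p4=F} (p2, p3) contributes 0 new; branch {p4=F} (p1, p2, p3) contributes 0 new; branch {p2=T, p4=F} (p1, p3) contributes 0 new; branch {p2=T, p3=T} (p1, p4) contributes 2 new; branch {p1=T, p3=T} (p2, p4) contributes 1 new; branch {p3=T, p4=F} (p1, p2) contributes 0 new; branch {p2=T, p3=T} (p1, p4) contributes 0 new; branch {p2=F} (p1, p3, p4) contributes 3 new. Total: 14.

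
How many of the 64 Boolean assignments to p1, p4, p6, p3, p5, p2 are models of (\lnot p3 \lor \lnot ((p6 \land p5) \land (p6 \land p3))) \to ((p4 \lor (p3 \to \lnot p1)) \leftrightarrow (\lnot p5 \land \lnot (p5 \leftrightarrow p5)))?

14

Initial set: {((\lnot p3 \lor \lnot ((p6 \land p5) \land (p6 \land p3))) \to ((p4 \lor (p3 \to \lnot p1)) \leftrightarrow (\lnot p5 \land \lnot (p5 \leftrightarrow p5))))}.
((\lnot p3 \lor \lnot ((p6 \land p5) \land (p6 \land p3))) \to ((p4 \lor (p3 \to \lnot p1)) \leftrightarrow (\lnot p5 \land \lnot (p5 \leftrightarrow p5)))): β-rule — branch into \lnot (\lnot p3 \lor \lnot ((p6 \land p5) \land (p6 \land p3)))  //  ((p4 \lor (p3 \to \lnot p1)) \leftrightarrow (\lnot p5 \land \lnot (p5 \leftrightarrow p5))).
  branch 1 (add \lnot (\lnot p3 \lor \lnot ((p6 \land p5) \land (p6 \land p3)))):
    \lnot (\lnot p3 \lor \lnot ((p6 \land p5) \land (p6 \land p3))): α-rule — add \lnot \lnot p3, \lnot \lnot ((p6 \land p5) \land (p6 \land p3)).
    \lnot \lnot ((p6 \land p5) \land (p6 \land p3)): α-rule — add (p6 \land p5), (p6 \land p3).
    (p6 \land p5): α-rule — add p6, p5.
    (p6 \land p3): α-rule — add p6, p3.
    ○ open, literals {p3=1, p5=1, p6=1}.
  branch 2 (add ((p4 \lor (p3 \to \lnot p1)) \leftrightarrow (\lnot p5 \land \lnot (p5 \leftrightarrow p5)))):
    ((p4 \lor (p3 \to \lnot p1)) \leftrightarrow (\lnot p5 \land \lnot (p5 \leftrightarrow p5))): β-rule — branch into (p4 \lor (p3 \to \lnot p1)), (\lnot p5 \land \lnot (p5 \leftrightarrow p5))  //  \lnot (p4 \lor (p3 \to \lnot p1)), \lnot (\lnot p5 \land \lnot (p5 \leftrightarrow p5)).
      branch 2.1 (add (p4 \lor (p3 \to \lnot p1)), (\lnot p5 \land \lnot (p5 \leftrightarrow p5))):
        (\lnot p5 \land \lnot (p5 \leftrightarrow p5)): α-rule — add \lnot p5, \lnot (p5 \leftrightarrow p5).
        (p4 \lor (p3 \to \lnot p1)): β-rule — branch into p4  //  (p3 \to \lnot p1).
          branch 2.1.1 (add p4):
            \lnot (p5 \leftrightarrow p5): β-rule — branch into p5, \lnot p5  //  \lnot p5, p5.
              branch 2.1.1.1 (add p5, \lnot p5):
                × closes — contains both p5 and \lnot p5.
              branch 2.1.1.2 (add \lnot p5, p5):
                × closes — contains both p5 and \lnot p5.
          branch 2.1.2 (add (p3 \to \lnot p1)):
            \lnot (p5 \leftrightarrow p5): β-rule — branch into p5, \lnot p5  //  \lnot p5, p5.
              branch 2.1.2.1 (add p5, \lnot p5):
                × closes — contains both p5 and \lnot p5.
              branch 2.1.2.2 (add \lnot p5, p5):
                × closes — contains both p5 and \lnot p5.
      branch 2.2 (add \lnot (p4 \lor (p3 \to \lnot p1)), \lnot (\lnot p5 \land \lnot (p5 \leftrightarrow p5))):
        \lnot (p4 \lor (p3 \to \lnot p1)): α-rule — add \lnot p4, \lnot (p3 \to \lnot p1).
        \lnot (p3 \to \lnot p1): α-rule — add p3, \lnot \lnot p1.
        \lnot (\lnot p5 \land \lnot (p5 \leftrightarrow p5)): β-rule — branch into \lnot \lnot p5  //  \lnot \lnot (p5 \leftrightarrow p5).
          branch 2.2.1 (add \lnot \lnot p5):
            ○ open, literals {p1=1, p3=1, p4=0, p5=1}.
          branch 2.2.2 (add \lnot \lnot (p5 \leftrightarrow p5)):
            \lnot \lnot (p5 \leftrightarrow p5): β-rule — branch into p5, p5  //  \lnot p5, \lnot p5.
              branch 2.2.2.1 (add p5, p5):
                ○ open, literals {p1=1, p3=1, p4=0, p5=1}.
              branch 2.2.2.2 (add \lnot p5, \lnot p5):
                ○ open, literals {p1=1, p3=1, p4=0, p5=0}.
4 branches closed, 4 open.
Each open branch fixes some atoms; the unmentioned ones are free. Counting distinct full assignments: branch {p3=1, p5=1, p6=1} (p1, p4, p2) contributes 8 new; branch {p1=1, p3=1, p4=0, p5=1} (p6, p2) contributes 2 new; branch {p1=1, p3=1, p4=0, p5=1} (p6, p2) contributes 0 new; branch {p1=1, p3=1, p4=0, p5=0} (p6, p2) contributes 4 new. Total: 14.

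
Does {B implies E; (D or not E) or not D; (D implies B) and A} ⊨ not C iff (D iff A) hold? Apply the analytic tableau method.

No

Initial set: {(B implies E); ((D or not E) or not D); ((D implies B) and A); not (not C iff (D iff A))}.
((D implies B) and A): α-rule — add (D implies B), A.
(B implies E): β-rule — branch into not B  //  E.
  branch 1 (add not B):
    ((D or not E) or not D): β-rule — branch into (D or not E)  //  not D.
      branch 1.1 (add (D or not E)):
        not (not C iff (D iff A)): β-rule — branch into not C, not (D iff A)  //  not not C, (D iff A).
          branch 1.1.1 (add not C, not (D iff A)):
            (D implies B): β-rule — branch into not D  //  B.
              branch 1.1.1.1 (add not D):
                (D or not E): β-rule — branch into D  //  not E.
                  branch 1.1.1.1.1 (add D):
                    × closes — contains both D and not D.
                  branch 1.1.1.1.2 (add not E):
                    not (D iff A): β-rule — branch into D, not A  //  not D, A.
                      branch 1.1.1.1.2.1 (add D, not A):
                        × closes — contains both D and not D.
                      branch 1.1.1.1.2.2 (add not D, A):
                        ○ open, literals {A=1, B=0, C=0, D=0, E=0}.
              branch 1.1.1.2 (add B):
                × closes — contains both B and not B.
          branch 1.1.2 (add not not C, (D iff A)):
            (D implies B): β-rule — branch into not D  //  B.
              branch 1.1.2.1 (add not D):
                (D or not E): β-rule — branch into D  //  not E.
                  branch 1.1.2.1.1 (add D):
                    × closes — contains both D and not D.
                  branch 1.1.2.1.2 (add not E):
                    (D iff A): β-rule — branch into D, A  //  not D, not A.
                      branch 1.1.2.1.2.1 (add D, A):
                        × closes — contains both D and not D.
                      branch 1.1.2.1.2.2 (add not D, not A):
                        × closes — contains both A and not A.
              branch 1.1.2.2 (add B):
                × closes — contains both B and not B.
      branch 1.2 (add not D):
        not (not C iff (D iff A)): β-rule — branch into not C, not (D iff A)  //  not not C, (D iff A).
          branch 1.2.1 (add not C, not (D iff A)):
            (D implies B): β-rule — branch into not D  //  B.
              branch 1.2.1.1 (add not D):
                not (D iff A): β-rule — branch into D, not A  //  not D, A.
                  branch 1.2.1.1.1 (add D, not A):
                    × closes — contains both D and not D.
                  branch 1.2.1.1.2 (add not D, A):
                    ○ open, literals {A=1, B=0, C=0, D=0}.
              branch 1.2.1.2 (add B):
                × closes — contains both B and not B.
          branch 1.2.2 (add not not C, (D iff A)):
            (D implies B): β-rule — branch into not D  //  B.
              branch 1.2.2.1 (add not D):
                (D iff A): β-rule — branch into D, A  //  not D, not A.
                  branch 1.2.2.1.1 (add D, A):
                    × closes — contains both D and not D.
                  branch 1.2.2.1.2 (add not D, not A):
                    × closes — contains both A and not A.
              branch 1.2.2.2 (add B):
                × closes — contains both B and not B.
  branch 2 (add E):
    ((D or not E) or not D): β-rule — branch into (D or not E)  //  not D.
      branch 2.1 (add (D or not E)):
        not (not C iff (D iff A)): β-rule — branch into not C, not (D iff A)  //  not not C, (D iff A).
          branch 2.1.1 (add not C, not (D iff A)):
            (D implies B): β-rule — branch into not D  //  B.
              branch 2.1.1.1 (add not D):
                (D or not E): β-rule — branch into D  //  not E.
                  branch 2.1.1.1.1 (add D):
                    × closes — contains both D and not D.
                  branch 2.1.1.1.2 (add not E):
                    × closes — contains both E and not E.
              branch 2.1.1.2 (add B):
                (D or not E): β-rule — branch into D  //  not E.
                  branch 2.1.1.2.1 (add D):
                    not (D iff A): β-rule — branch into D, not A  //  not D, A.
                      branch 2.1.1.2.1.1 (add D, not A):
                        × closes — contains both A and not A.
                      branch 2.1.1.2.1.2 (add not D, A):
                        × closes — contains both D and not D.
                  branch 2.1.1.2.2 (add not E):
                    × closes — contains both E and not E.
          branch 2.1.2 (add not not C, (D iff A)):
            (D implies B): β-rule — branch into not D  //  B.
              branch 2.1.2.1 (add not D):
                (D or not E): β-rule — branch into D  //  not E.
                  branch 2.1.2.1.1 (add D):
                    × closes — contains both D and not D.
                  branch 2.1.2.1.2 (add not E):
                    × closes — contains both E and not E.
              branch 2.1.2.2 (add B):
                (D or not E): β-rule — branch into D  //  not E.
                  branch 2.1.2.2.1 (add D):
                    (D iff A): β-rule — branch into D, A  //  not D, not A.
                      branch 2.1.2.2.1.1 (add D, A):
                        ○ open, literals {A=1, B=1, C=1, D=1, E=1}.
                      branch 2.1.2.2.1.2 (add not D, not A):
                        × closes — contains both D and not D.
                  branch 2.1.2.2.2 (add not E):
                    × closes — contains both E and not E.
      branch 2.2 (add not D):
        not (not C iff (D iff A)): β-rule — branch into not C, not (D iff A)  //  not not C, (D iff A).
          branch 2.2.1 (add not C, not (D iff A)):
            (D implies B): β-rule — branch into not D  //  B.
              branch 2.2.1.1 (add not D):
                not (D iff A): β-rule — branch into D, not A  //  not D, A.
                  branch 2.2.1.1.1 (add D, not A):
                    × closes — contains both D and not D.
                  branch 2.2.1.1.2 (add not D, A):
                    ○ open, literals {A=1, C=0, D=0, E=1}.
              branch 2.2.1.2 (add B):
                not (D iff A): β-rule — branch into D, not A  //  not D, A.
                  branch 2.2.1.2.1 (add D, not A):
                    × closes — contains both D and not D.
                  branch 2.2.1.2.2 (add not D, A):
                    ○ open, literals {A=1, B=1, C=0, D=0, E=1}.
          branch 2.2.2 (add not not C, (D iff A)):
            (D implies B): β-rule — branch into not D  //  B.
              branch 2.2.2.1 (add not D):
                (D iff A): β-rule — branch into D, A  //  not D, not A.
                  branch 2.2.2.1.1 (add D, A):
                    × closes — contains both D and not D.
                  branch 2.2.2.1.2 (add not D, not A):
                    × closes — contains both A and not A.
              branch 2.2.2.2 (add B):
                (D iff A): β-rule — branch into D, A  //  not D, not A.
                  branch 2.2.2.2.1 (add D, A):
                    × closes — contains both D and not D.
                  branch 2.2.2.2.2 (add not D, not A):
                    × closes — contains both A and not A.
27 branches closed, 5 open.
An open branch gives a countermodel: A=1, B=0, C=0, D=0, E=0 (unmentioned atoms arbitrary); the premises hold there but the conclusion fails.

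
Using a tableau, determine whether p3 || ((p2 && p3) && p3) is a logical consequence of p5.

No

Initial set: {T p5; F (p3 || ((p2 && p3) && p3))}.
F (p3 || ((p2 && p3) && p3)): α-rule — add F p3, F ((p2 && p3) && p3).
F ((p2 && p3) && p3): β-rule — branch into F (p2 && p3)  //  F p3.
  branch 1 (add F (p2 && p3)):
    F (p2 && p3): β-rule — branch into F p2  //  F p3.
      branch 1.1 (add F p2):
        ○ open, literals {p2=0, p3=0, p5=1}.
      branch 1.2 (add F p3):
        ○ open, literals {p3=0, p5=1}.
  branch 2 (add F p3):
    ○ open, literals {p3=0, p5=1}.
0 branches closed, 3 open.
An open branch gives a countermodel: p2=0, p3=0, p5=1 (unmentioned atoms arbitrary); the premises hold there but the conclusion fails.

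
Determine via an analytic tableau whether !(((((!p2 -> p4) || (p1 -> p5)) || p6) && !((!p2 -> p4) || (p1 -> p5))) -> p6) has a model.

Unsatisfiable

Initial set: {T !(((((!p2 -> p4) || (p1 -> p5)) || p6) && !((!p2 -> p4) || (p1 -> p5))) -> p6)}.
T !(((((!p2 -> p4) || (p1 -> p5)) || p6) && !((!p2 -> p4) || (p1 -> p5))) -> p6): α-rule — add T ((((!p2 -> p4) || (p1 -> p5)) || p6) && !((!p2 -> p4) || (p1 -> p5))), F p6.
T ((((!p2 -> p4) || (p1 -> p5)) || p6) && !((!p2 -> p4) || (p1 -> p5))): α-rule — add T (((!p2 -> p4) || (p1 -> p5)) || p6), T !((!p2 -> p4) || (p1 -> p5)).
T !((!p2 -> p4) || (p1 -> p5)): α-rule — add F (!p2 -> p4), F (p1 -> p5).
F (!p2 -> p4): α-rule — add T !p2, F p4.
F (p1 -> p5): α-rule — add T p1, F p5.
T (((!p2 -> p4) || (p1 -> p5)) || p6): β-rule — branch into T ((!p2 -> p4) || (p1 -> p5))  //  T p6.
  branch 1 (add T ((!p2 -> p4) || (p1 -> p5))):
    T ((!p2 -> p4) || (p1 -> p5)): β-rule — branch into T (!p2 -> p4)  //  T (p1 -> p5).
      branch 1.1 (add T (!p2 -> p4)):
        T (!p2 -> p4): β-rule — branch into F !p2  //  T p4.
          branch 1.1.1 (add F !p2):
            × closes — contains both p2 and !p2.
          branch 1.1.2 (add T p4):
            × closes — contains both p4 and !p4.
      branch 1.2 (add T (p1 -> p5)):
        T (p1 -> p5): β-rule — branch into F p1  //  T p5.
          branch 1.2.1 (add F p1):
            × closes — contains both p1 and !p1.
          branch 1.2.2 (add T p5):
            × closes — contains both p5 and !p5.
  branch 2 (add T p6):
    × closes — contains both p6 and !p6.
All 5 branches close.
Every branch closed; the formula is unsatisfiable.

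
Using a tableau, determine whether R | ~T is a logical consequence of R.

Initial set: {T R; F (R | ~T)}.
F (R | ~T): α-rule — add F R, F ~T.
× closes — contains both R and ~R.
All 1 branch closes.
Every branch closed, so the premises entail the conclusion.

Yes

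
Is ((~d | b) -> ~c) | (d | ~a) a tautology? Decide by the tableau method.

Not valid

Assume the negation and expand:
Initial set: {F (((~d | b) -> ~c) | (d | ~a))}.
F (((~d | b) -> ~c) | (d | ~a)): α-rule — add F ((~d | b) -> ~c), F (d | ~a).
F ((~d | b) -> ~c): α-rule — add T (~d | b), F ~c.
F (d | ~a): α-rule — add F d, F ~a.
T (~d | b): β-rule — branch into T ~d  //  T b.
  branch 1 (add T ~d):
    ○ open, literals {a=true, c=true, d=false}.
  branch 2 (add T b):
    ○ open, literals {a=true, b=true, c=true, d=false}.
0 branches closed, 2 open.
An open branch gives a countermodel: a=true, c=true, d=false (unmentioned atoms arbitrary); under it the original formula is false.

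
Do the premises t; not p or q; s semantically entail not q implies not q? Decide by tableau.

Yes

Initial set: {t; (not p or q); s; not (not q implies not q)}.
not (not q implies not q): α-rule — add not q, not not q.
× closes — contains both q and not q.
All 1 branch closes.
Every branch closed, so the premises entail the conclusion.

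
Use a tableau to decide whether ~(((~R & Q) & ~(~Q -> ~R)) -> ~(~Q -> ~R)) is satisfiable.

Initial set: {~(((~R & Q) & ~(~Q -> ~R)) -> ~(~Q -> ~R))}.
~(((~R & Q) & ~(~Q -> ~R)) -> ~(~Q -> ~R)): α-rule — add ((~R & Q) & ~(~Q -> ~R)), ~~(~Q -> ~R).
((~R & Q) & ~(~Q -> ~R)): α-rule — add (~R & Q), ~(~Q -> ~R).
(~R & Q): α-rule — add ~R, Q.
~(~Q -> ~R): α-rule — add ~Q, ~~R.
× closes — contains both Q and ~Q.
All 1 branch closes.
Every branch closed; the formula is unsatisfiable.

Unsatisfiable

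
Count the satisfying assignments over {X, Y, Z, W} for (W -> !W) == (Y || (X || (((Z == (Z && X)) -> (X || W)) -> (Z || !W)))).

Initial set: {T ((W -> !W) == (Y || (X || (((Z == (Z && X)) -> (X || W)) -> (Z || !W)))))}.
T ((W -> !W) == (Y || (X || (((Z == (Z && X)) -> (X || W)) -> (Z || !W))))): β-rule — branch into T (W -> !W), T (Y || (X || (((Z == (Z && X)) -> (X || W)) -> (Z || !W))))  //  F (W -> !W), F (Y || (X || (((Z == (Z && X)) -> (X || W)) -> (Z || !W)))).
  branch 1 (add T (W -> !W), T (Y || (X || (((Z == (Z && X)) -> (X || W)) -> (Z || !W))))):
    T (W -> !W): β-rule — branch into F W  //  T !W.
      branch 1.1 (add F W):
        T (Y || (X || (((Z == (Z && X)) -> (X || W)) -> (Z || !W)))): β-rule — branch into T Y  //  T (X || (((Z == (Z && X)) -> (X || W)) -> (Z || !W))).
          branch 1.1.1 (add T Y):
            ○ open, literals {W=F, Y=T}.
          branch 1.1.2 (add T (X || (((Z == (Z && X)) -> (X || W)) -> (Z || !W)))):
            T (X || (((Z == (Z && X)) -> (X || W)) -> (Z || !W))): β-rule — branch into T X  //  T (((Z == (Z && X)) -> (X || W)) -> (Z || !W)).
              branch 1.1.2.1 (add T X):
                ○ open, literals {W=F, X=T}.
              branch 1.1.2.2 (add T (((Z == (Z && X)) -> (X || W)) -> (Z || !W))):
                T (((Z == (Z && X)) -> (X || W)) -> (Z || !W)): β-rule — branch into F ((Z == (Z && X)) -> (X || W))  //  T (Z || !W).
                  branch 1.1.2.2.1 (add F ((Z == (Z && X)) -> (X || W))):
                    F ((Z == (Z && X)) -> (X || W)): α-rule — add T (Z == (Z && X)), F (X || W).
                    F (X || W): α-rule — add F X, F W.
                    T (Z == (Z && X)): β-rule — branch into T Z, T (Z && X)  //  F Z, F (Z && X).
                      branch 1.1.2.2.1.1 (add T Z, T (Z && X)):
                        T (Z && X): α-rule — add T Z, T X.
                        × closes — contains both X and !X.
                      branch 1.1.2.2.1.2 (add F Z, F (Z && X)):
                        F (Z && X): β-rule — branch into F Z  //  F X.
                          branch 1.1.2.2.1.2.1 (add F Z):
                            ○ open, literals {W=F, X=F, Z=F}.
                          branch 1.1.2.2.1.2.2 (add F X):
                            ○ open, literals {W=F, X=F, Z=F}.
                  branch 1.1.2.2.2 (add T (Z || !W)):
                    T (Z || !W): β-rule — branch into T Z  //  T !W.
                      branch 1.1.2.2.2.1 (add T Z):
                        ○ open, literals {W=F, Z=T}.
                      branch 1.1.2.2.2.2 (add T !W):
                        ○ open, literals {W=F}.
      branch 1.2 (add T !W):
        T (Y || (X || (((Z == (Z && X)) -> (X || W)) -> (Z || !W)))): β-rule — branch into T Y  //  T (X || (((Z == (Z && X)) -> (X || W)) -> (Z || !W))).
          branch 1.2.1 (add T Y):
            ○ open, literals {W=F, Y=T}.
          branch 1.2.2 (add T (X || (((Z == (Z && X)) -> (X || W)) -> (Z || !W)))):
            T (X || (((Z == (Z && X)) -> (X || W)) -> (Z || !W))): β-rule — branch into T X  //  T (((Z == (Z && X)) -> (X || W)) -> (Z || !W)).
              branch 1.2.2.1 (add T X):
                ○ open, literals {W=F, X=T}.
              branch 1.2.2.2 (add T (((Z == (Z && X)) -> (X || W)) -> (Z || !W))):
                T (((Z == (Z && X)) -> (X || W)) -> (Z || !W)): β-rule — branch into F ((Z == (Z && X)) -> (X || W))  //  T (Z || !W).
                  branch 1.2.2.2.1 (add F ((Z == (Z && X)) -> (X || W))):
                    F ((Z == (Z && X)) -> (X || W)): α-rule — add T (Z == (Z && X)), F (X || W).
                    F (X || W): α-rule — add F X, F W.
                    T (Z == (Z && X)): β-rule — branch into T Z, T (Z && X)  //  F Z, F (Z && X).
                      branch 1.2.2.2.1.1 (add T Z, T (Z && X)):
                        T (Z && X): α-rule — add T Z, T X.
                        × closes — contains both X and !X.
                      branch 1.2.2.2.1.2 (add F Z, F (Z && X)):
                        F (Z && X): β-rule — branch into F Z  //  F X.
                          branch 1.2.2.2.1.2.1 (add F Z):
                            ○ open, literals {W=F, X=F, Z=F}.
                          branch 1.2.2.2.1.2.2 (add F X):
                            ○ open, literals {W=F, X=F, Z=F}.
                  branch 1.2.2.2.2 (add T (Z || !W)):
                    T (Z || !W): β-rule — branch into T Z  //  T !W.
                      branch 1.2.2.2.2.1 (add T Z):
                        ○ open, literals {W=F, Z=T}.
                      branch 1.2.2.2.2.2 (add T !W):
                        ○ open, literals {W=F}.
  branch 2 (add F (W -> !W), F (Y || (X || (((Z == (Z && X)) -> (X || W)) -> (Z || !W))))):
    F (W -> !W): α-rule — add T W, F !W.
    F (Y || (X || (((Z == (Z && X)) -> (X || W)) -> (Z || !W)))): α-rule — add F Y, F (X || (((Z == (Z && X)) -> (X || W)) -> (Z || !W))).
    F (X || (((Z == (Z && X)) -> (X || W)) -> (Z || !W))): α-rule — add F X, F (((Z == (Z && X)) -> (X || W)) -> (Z || !W)).
    F (((Z == (Z && X)) -> (X || W)) -> (Z || !W)): α-rule — add T ((Z == (Z && X)) -> (X || W)), F (Z || !W).
    F (Z || !W): α-rule — add F Z, F !W.
    T ((Z == (Z && X)) -> (X || W)): β-rule — branch into F (Z == (Z && X))  //  T (X || W).
      branch 2.1 (add F (Z == (Z && X))):
        F (Z == (Z && X)): β-rule — branch into T Z, F (Z && X)  //  F Z, T (Z && X).
          branch 2.1.1 (add T Z, F (Z && X)):
            × closes — contains both Z and !Z.
          branch 2.1.2 (add F Z, T (Z && X)):
            T (Z && X): α-rule — add T Z, T X.
            × closes — contains both Z and !Z.
      branch 2.2 (add T (X || W)):
        T (X || W): β-rule — branch into T X  //  T W.
          branch 2.2.1 (add T X):
            × closes — contains both X and !X.
          branch 2.2.2 (add T W):
            ○ open, literals {W=T, X=F, Y=F, Z=F}.
5 branches closed, 13 open.
Each open branch fixes some atoms; the unmentioned ones are free. Counting distinct full assignments: branch {W=F, Y=T} (X, Z) contributes 4 new; branch {W=F, X=T} (Y, Z) contributes 2 new; branch {W=F, X=F, Z=F} (Y) contributes 1 new; branch {W=F, X=F, Z=F} (Y) contributes 0 new; branch {W=F, Z=T} (X, Y) contributes 1 new; branch {W=F} (X, Y, Z) contributes 0 new; branch {W=F, Y=T} (X, Z) contributes 0 new; branch {W=F, X=T} (Y, Z) contributes 0 new; branch {W=F, X=F, Z=F} (Y) contributes 0 new; branch {W=F, X=F, Z=F} (Y) contributes 0 new; branch {W=F, Z=T} (X, Y) contributes 0 new; branch {W=F} (X, Y, Z) contributes 0 new; branch {W=T, X=F, Y=F, Z=F} (none free) contributes 1 new. Total: 9.

9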